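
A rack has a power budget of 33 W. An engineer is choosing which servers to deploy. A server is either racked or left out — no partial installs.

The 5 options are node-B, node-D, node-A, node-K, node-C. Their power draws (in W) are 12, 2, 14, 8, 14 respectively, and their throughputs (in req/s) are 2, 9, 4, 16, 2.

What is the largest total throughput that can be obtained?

29

Allowing fractional choices, the relaxed optimum would be about 30.5, but servers are indivisible.
node-B + node-D + node-K: power draw 12 + 2 + 8 = 22 ≤ 33, throughput 2 + 9 + 16 = 27.
node-D + node-K + node-C: power draw 2 + 8 + 14 = 24 ≤ 33, throughput 9 + 16 + 2 = 27.
node-D + node-A + node-K: power draw 2 + 14 + 8 = 24 ≤ 33, throughput 9 + 4 + 16 = 29.
Best is node-D, node-A, and node-K with total throughput 29.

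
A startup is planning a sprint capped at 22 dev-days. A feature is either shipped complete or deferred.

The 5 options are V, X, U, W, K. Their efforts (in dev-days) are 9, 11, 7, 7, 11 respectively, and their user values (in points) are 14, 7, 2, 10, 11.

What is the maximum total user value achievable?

Allowing fractional choices, the relaxed optimum would be about 30.0, but features are indivisible.
V + W: effort 9 + 7 = 16 ≤ 22, user value 14 + 10 = 24.
W + K: effort 7 + 11 = 18 ≤ 22, user value 10 + 11 = 21.
V + K: effort 9 + 11 = 20 ≤ 22, user value 14 + 11 = 25.
Best is V and K with total user value 25.

25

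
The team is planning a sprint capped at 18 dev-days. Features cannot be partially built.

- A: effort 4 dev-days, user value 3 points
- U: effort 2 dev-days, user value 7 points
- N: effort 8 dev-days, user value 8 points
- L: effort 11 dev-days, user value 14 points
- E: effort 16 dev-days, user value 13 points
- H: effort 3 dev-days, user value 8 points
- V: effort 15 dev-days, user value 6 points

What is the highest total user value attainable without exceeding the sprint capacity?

U + L + H: effort 2 + 11 + 3 = 16 ≤ 18, user value 7 + 14 + 8 = 29.
A + U + N + H: effort 4 + 2 + 8 + 3 = 17 ≤ 18, user value 3 + 7 + 8 + 8 = 26.
Best is U, L, and H with total user value 29.

29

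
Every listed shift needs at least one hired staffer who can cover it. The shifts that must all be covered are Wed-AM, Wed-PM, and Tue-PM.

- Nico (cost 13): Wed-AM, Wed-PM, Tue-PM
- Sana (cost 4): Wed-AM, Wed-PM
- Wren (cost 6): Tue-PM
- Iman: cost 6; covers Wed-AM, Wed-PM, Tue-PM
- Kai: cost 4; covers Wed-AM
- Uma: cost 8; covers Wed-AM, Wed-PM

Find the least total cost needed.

6

This is a weighted set-cover instance.
The greedy cost-per-new-shift heuristic would pick Sana and Wren for 10, but a cheaper cover exists.
Iman alone covers Wed-AM, Wed-PM, Tue-PM — every shift.
Total cost: 6.
No cover costs less than 6.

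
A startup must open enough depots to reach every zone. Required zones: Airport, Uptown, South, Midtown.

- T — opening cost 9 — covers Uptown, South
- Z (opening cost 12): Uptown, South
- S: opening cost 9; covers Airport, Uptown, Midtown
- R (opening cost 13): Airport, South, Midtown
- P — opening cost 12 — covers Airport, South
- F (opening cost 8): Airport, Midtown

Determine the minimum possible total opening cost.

17

The greedy cost-per-new-zone heuristic would pick S and T for 18, but a cheaper cover exists.
Choose T and F: together they cover Airport, Uptown, South, Midtown — every zone.
Total opening cost: 9 + 8 = 17.
No cover costs less than 17.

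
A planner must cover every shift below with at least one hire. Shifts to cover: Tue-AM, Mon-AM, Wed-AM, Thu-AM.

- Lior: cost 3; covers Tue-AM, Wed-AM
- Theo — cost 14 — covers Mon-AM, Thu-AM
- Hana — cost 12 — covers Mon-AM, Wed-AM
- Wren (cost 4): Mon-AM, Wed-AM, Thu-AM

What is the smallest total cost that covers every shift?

This is an integer covering problem.
Choose Lior and Wren: together they cover Tue-AM, Mon-AM, Wed-AM, Thu-AM — every shift.
Total cost: 3 + 4 = 7.
No cover costs less than 7.

7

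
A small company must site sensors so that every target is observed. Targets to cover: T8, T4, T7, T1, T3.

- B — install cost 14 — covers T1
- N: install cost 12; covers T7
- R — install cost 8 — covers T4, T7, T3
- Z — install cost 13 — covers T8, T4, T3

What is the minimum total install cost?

Choose B, R, and Z: together they cover T8, T4, T7, T1, T3 — every target.
Total install cost: 14 + 8 + 13 = 35.
No cover costs less than 35.

35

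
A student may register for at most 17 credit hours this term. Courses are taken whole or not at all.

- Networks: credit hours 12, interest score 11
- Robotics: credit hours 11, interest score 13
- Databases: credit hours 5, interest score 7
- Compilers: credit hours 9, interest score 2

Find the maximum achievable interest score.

20

Allowing fractional choices, the relaxed optimum would be about 20.9, but courses are indivisible.
Robotics: credit hours 11 ≤ 17, interest score 13.
Networks + Databases: credit hours 12 + 5 = 17 ≤ 17, interest score 11 + 7 = 18.
Robotics + Databases: credit hours 11 + 5 = 16 ≤ 17, interest score 13 + 7 = 20.
Best is Robotics and Databases with total interest score 20.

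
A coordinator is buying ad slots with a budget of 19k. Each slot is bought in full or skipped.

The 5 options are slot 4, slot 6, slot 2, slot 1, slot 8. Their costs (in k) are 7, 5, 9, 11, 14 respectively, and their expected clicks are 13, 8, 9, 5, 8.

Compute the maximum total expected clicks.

This is a 0-1 knapsack instance.
Allowing fractional choices, the relaxed optimum would be about 28.0, but ad slots are indivisible.
slot 4 + slot 1: cost 7 + 11 = 18 ≤ 19, expected clicks 13 + 5 = 18.
slot 4 + slot 6: cost 7 + 5 = 12 ≤ 19, expected clicks 13 + 8 = 21.
slot 4 + slot 2: cost 7 + 9 = 16 ≤ 19, expected clicks 13 + 9 = 22.
Best is slot 4 and slot 2 with total expected clicks 22.

22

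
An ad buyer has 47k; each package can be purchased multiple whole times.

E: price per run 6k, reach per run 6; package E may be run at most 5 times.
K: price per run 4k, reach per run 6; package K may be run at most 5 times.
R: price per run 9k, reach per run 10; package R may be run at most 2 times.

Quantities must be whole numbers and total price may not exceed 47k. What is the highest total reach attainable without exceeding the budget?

Take 3×E, 5×K, and 1×R: price 47 ≤ 47, reach 3·6 + 5·6 + 1·10 = 58.
K has the best ratio (6/4) and is taken to its limit of 5; remaining capacity is filled optimally with the others.

58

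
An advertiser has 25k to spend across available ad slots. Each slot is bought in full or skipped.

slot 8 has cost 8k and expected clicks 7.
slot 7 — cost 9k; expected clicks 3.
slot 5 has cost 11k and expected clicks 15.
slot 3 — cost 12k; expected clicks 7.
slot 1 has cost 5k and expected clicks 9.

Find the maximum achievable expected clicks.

Treat it as a binary knapsack problem.
Allowing fractional choices, the relaxed optimum would be about 31.6, but ad slots are indivisible.
slot 8 + slot 5 + slot 1: cost 8 + 11 + 5 = 24 ≤ 25, expected clicks 7 + 15 + 9 = 31.
slot 7 + slot 5 + slot 1: cost 9 + 11 + 5 = 25 ≤ 25, expected clicks 3 + 15 + 9 = 27.
slot 5 + slot 1: cost 11 + 5 = 16 ≤ 25, expected clicks 15 + 9 = 24.
Best is slot 8, slot 5, and slot 1 with total expected clicks 31.

31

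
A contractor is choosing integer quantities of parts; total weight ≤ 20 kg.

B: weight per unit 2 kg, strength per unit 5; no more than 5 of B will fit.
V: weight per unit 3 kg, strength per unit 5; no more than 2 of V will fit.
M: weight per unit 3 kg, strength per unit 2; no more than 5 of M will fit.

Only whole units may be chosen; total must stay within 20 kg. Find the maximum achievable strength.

37

B has the best ratio (5/2); taking only B gives at most 5×5 = 25 (stopped by the supply cap of 5).
Mixing does better — 5×B, 2×V, and 1×M: weight 19 ≤ 20, strength 5·5 + 2·5 + 1·2 = 37.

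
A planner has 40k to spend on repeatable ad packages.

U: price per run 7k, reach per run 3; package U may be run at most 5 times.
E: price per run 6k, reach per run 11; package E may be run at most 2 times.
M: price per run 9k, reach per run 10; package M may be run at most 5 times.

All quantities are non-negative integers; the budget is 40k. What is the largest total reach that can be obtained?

52

This is a bounded integer knapsack.
Take 2×E and 3×M: price 39 ≤ 40, reach 2·11 + 3·10 = 52.
E has the best ratio (11/6) and is taken to its limit of 2; remaining capacity is filled optimally with the others.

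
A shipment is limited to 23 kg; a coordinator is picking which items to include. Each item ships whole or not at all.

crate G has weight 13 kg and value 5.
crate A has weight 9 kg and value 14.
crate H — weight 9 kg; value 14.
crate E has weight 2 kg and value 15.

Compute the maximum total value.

crate A + crate H + crate E: weight 9 + 9 + 2 = 20 ≤ 23, value 14 + 14 + 15 = 43.
crate A + crate E: weight 9 + 2 = 11 ≤ 23, value 14 + 15 = 29.
Best is crate A, crate H, and crate E with total value 43.

43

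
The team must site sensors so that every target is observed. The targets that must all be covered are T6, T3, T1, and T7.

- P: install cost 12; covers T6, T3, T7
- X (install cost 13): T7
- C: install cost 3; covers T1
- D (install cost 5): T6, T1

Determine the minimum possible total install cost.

15

Choose P and C: together they cover T6, T3, T1, T7 — every target.
Total install cost: 12 + 3 = 15.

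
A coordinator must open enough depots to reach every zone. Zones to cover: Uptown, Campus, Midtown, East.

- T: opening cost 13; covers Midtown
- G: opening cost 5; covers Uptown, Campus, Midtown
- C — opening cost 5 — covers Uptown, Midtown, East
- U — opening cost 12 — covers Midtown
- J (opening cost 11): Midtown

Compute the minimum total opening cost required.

10

Choose G and C: together they cover Uptown, Campus, Midtown, East — every zone.
Total opening cost: 5 + 5 = 10.
No cover costs less than 10.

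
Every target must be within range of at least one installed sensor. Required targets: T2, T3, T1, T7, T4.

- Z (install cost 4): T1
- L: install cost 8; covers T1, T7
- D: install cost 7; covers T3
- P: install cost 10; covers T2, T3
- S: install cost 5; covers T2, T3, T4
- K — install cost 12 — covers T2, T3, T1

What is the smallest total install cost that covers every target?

13

The greedy cost-per-new-target heuristic would pick S, Z, and L for 17, but a cheaper cover exists.
Choose L and S: together they cover T2, T3, T1, T7, T4 — every target.
Total install cost: 8 + 5 = 13.
No cover costs less than 13.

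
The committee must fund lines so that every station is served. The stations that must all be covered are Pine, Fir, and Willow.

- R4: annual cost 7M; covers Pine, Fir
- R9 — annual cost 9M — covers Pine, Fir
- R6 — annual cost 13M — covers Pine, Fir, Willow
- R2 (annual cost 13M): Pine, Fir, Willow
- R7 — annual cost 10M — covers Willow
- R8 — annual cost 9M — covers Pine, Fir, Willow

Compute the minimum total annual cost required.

R8 alone covers Pine, Fir, Willow — every station.
Total annual cost: 9.
No cover costs less than 9.

9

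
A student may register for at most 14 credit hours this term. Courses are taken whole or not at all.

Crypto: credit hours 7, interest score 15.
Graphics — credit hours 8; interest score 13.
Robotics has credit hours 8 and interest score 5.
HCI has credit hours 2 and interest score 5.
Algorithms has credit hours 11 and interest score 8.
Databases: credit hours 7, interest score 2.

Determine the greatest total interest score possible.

20

This is an integer program with binary decision variables.
Take Crypto and HCI: credit hours 7 + 2 = 9 ≤ 14, interest score 15 + 5 = 20.
No other feasible combination does better.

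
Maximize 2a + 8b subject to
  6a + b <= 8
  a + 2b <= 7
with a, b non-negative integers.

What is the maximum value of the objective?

24

Relaxing integrality, the LP optimum is 28.00 at (a,b) = (0, 3.5), which is not an integer point.
(a,b)=(0,3): 6·0+1·3=3≤8, 1·0+2·3=6≤7, objective 24.
(a,b)=(1,2): 6·1+1·2=8≤8, 1·1+2·2=5≤7, objective 18.
The best lattice point is (0,3), giving 24.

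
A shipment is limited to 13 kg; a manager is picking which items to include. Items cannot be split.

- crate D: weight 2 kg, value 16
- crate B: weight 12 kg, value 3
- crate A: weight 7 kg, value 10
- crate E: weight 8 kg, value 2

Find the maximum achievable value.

crate D + crate E: weight 2 + 8 = 10 ≤ 13, value 16 + 2 = 18.
crate D + crate A: weight 2 + 7 = 9 ≤ 13, value 16 + 10 = 26.
Best is crate D and crate A with total value 26.

26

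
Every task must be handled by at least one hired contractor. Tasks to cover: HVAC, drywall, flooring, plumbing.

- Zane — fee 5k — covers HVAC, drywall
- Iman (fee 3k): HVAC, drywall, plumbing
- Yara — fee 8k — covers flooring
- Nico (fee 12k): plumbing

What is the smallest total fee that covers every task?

11

This is an integer covering problem.
Choose Iman and Yara: together they cover HVAC, drywall, flooring, plumbing — every task.
Total fee: 3 + 8 = 11.
No cover costs less than 11.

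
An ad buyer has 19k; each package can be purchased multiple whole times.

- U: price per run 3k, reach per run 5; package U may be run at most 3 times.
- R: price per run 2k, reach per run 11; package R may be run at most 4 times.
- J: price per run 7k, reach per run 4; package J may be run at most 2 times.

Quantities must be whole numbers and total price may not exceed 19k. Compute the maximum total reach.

Take 3×U and 4×R: price 17 ≤ 19, reach 3·5 + 4·11 = 59.
R has the best ratio (11/2) and is taken to its limit of 4; remaining capacity is filled optimally with the others.

59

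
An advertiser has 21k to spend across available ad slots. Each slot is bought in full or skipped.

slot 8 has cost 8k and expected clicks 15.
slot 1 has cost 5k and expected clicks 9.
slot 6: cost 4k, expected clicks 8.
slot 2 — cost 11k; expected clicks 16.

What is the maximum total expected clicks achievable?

slot 8 + slot 1 + slot 6: cost 8 + 5 + 4 = 17 ≤ 21, expected clicks 15 + 9 + 8 = 32.
slot 1 + slot 6 + slot 2: cost 5 + 4 + 11 = 20 ≤ 21, expected clicks 9 + 8 + 16 = 33.
slot 8 + slot 2: cost 8 + 11 = 19 ≤ 21, expected clicks 15 + 16 = 31.
Best is slot 1, slot 6, and slot 2 with total expected clicks 33.

33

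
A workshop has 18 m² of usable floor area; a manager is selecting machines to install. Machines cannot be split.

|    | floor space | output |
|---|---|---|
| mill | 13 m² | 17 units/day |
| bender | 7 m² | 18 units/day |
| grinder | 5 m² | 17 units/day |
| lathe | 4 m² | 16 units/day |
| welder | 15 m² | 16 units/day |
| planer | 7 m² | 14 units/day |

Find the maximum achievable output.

51

Allowing fractional choices, the relaxed optimum would be about 55.0, but machines are indivisible.
bender + lathe + planer: floor space 7 + 4 + 7 = 18 ≤ 18, output 18 + 16 + 14 = 48.
bender + grinder + lathe: floor space 7 + 5 + 4 = 16 ≤ 18, output 18 + 17 + 16 = 51.
grinder + lathe + planer: floor space 5 + 4 + 7 = 16 ≤ 18, output 17 + 16 + 14 = 47.
Best is bender, grinder, and lathe with total output 51.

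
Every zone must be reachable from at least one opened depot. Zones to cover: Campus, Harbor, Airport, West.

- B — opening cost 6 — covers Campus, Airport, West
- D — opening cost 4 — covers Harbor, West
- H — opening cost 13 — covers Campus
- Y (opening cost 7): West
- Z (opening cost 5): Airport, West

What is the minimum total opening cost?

10

Choose B and D: together they cover Campus, Harbor, Airport, West — every zone.
Total opening cost: 6 + 4 = 10.
No cover costs less than 10.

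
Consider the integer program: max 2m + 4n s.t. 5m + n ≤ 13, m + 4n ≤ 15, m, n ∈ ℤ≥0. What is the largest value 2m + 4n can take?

The continuous relaxation peaks at (1.95, 3.26) with value 16.95; rounding to a feasible lattice point costs some objective.
(m,n)=(2,3) is feasible, giving 16.
(m,n)=(1,3) is feasible, giving 14.
(m,n)=(0,3) is feasible, giving 12.
No feasible integer point exceeds 16.

16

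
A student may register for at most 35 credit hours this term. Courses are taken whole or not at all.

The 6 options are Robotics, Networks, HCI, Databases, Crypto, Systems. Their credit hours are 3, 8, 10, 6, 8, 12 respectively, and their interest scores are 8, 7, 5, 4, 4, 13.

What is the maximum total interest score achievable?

33

Allowing fractional choices, the relaxed optimum would be about 35.0, but courses are indivisible.
Robotics + Networks + Databases + Systems: credit hours 3 + 8 + 6 + 12 = 29 ≤ 35, interest score 8 + 7 + 4 + 13 = 32.
Robotics + Networks + HCI + Systems: credit hours 3 + 8 + 10 + 12 = 33 ≤ 35, interest score 8 + 7 + 5 + 13 = 33.
Best is Robotics, Networks, HCI, and Systems with total interest score 33.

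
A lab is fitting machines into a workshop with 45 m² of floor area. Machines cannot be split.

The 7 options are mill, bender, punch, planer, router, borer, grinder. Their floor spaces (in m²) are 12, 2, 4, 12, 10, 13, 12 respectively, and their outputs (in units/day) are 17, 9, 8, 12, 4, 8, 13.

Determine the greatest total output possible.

59

mill + bender + punch + planer + grinder: floor space 12 + 2 + 4 + 12 + 12 = 42 ≤ 45, output 17 + 9 + 8 + 12 + 13 = 59.
mill + bender + punch + planer + borer: floor space 12 + 2 + 4 + 12 + 13 = 43 ≤ 45, output 17 + 9 + 8 + 12 + 8 = 54.
mill + bender + punch + borer + grinder: floor space 12 + 2 + 4 + 13 + 12 = 43 ≤ 45, output 17 + 9 + 8 + 8 + 13 = 55.
Best is mill, bender, punch, planer, and grinder with total output 59.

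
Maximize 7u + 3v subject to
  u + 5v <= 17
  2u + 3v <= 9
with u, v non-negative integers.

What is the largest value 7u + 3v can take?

Relaxing integrality, the LP optimum is 31.50 at (u,v) = (4.5, 0), which is not an integer point.
(u,v)=(4,0): 1·4+5·0=4≤17, 2·4+3·0=8≤9, objective 28.
(u,v)=(3,1): 1·3+5·1=8≤17, 2·3+3·1=9≤9, objective 24.
The best lattice point is (4,0), giving 28.

28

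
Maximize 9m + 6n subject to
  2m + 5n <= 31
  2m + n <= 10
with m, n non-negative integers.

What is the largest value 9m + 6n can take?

(m,n)=(3,4) is feasible, giving 51.
(m,n)=(2,5) is feasible, giving 48.
(m,n)=(3,3) is feasible, giving 45.
Maximum is 51 at (m,n)=(3,4).

51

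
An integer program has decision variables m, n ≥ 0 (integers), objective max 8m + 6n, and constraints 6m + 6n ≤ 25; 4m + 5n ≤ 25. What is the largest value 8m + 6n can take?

(m,n)=(4,0) is feasible, giving 32.
(m,n)=(3,1) is feasible, giving 30.
(m,n)=(3,0) is feasible, giving 24.
The best lattice point is (4,0), giving 32.

32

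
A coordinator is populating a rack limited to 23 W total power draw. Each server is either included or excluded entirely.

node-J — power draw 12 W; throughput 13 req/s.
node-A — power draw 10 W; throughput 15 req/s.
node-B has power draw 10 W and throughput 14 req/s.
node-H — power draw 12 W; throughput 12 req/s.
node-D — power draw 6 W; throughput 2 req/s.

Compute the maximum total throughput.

Allowing fractional choices, the relaxed optimum would be about 32.2, but servers are indivisible.
node-A + node-B: power draw 10 + 10 = 20 ≤ 23, throughput 15 + 14 = 29.
node-J + node-A: power draw 12 + 10 = 22 ≤ 23, throughput 13 + 15 = 28.
Best is node-A and node-B with total throughput 29.

29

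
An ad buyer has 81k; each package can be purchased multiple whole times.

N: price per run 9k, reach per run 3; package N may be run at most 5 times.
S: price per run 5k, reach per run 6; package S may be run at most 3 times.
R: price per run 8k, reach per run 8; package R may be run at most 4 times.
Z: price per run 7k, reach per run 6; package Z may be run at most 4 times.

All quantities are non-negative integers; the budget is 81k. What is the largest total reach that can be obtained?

74

1×N, 2×S, 4×R, and 4×Z: price 79 ≤ 81, reach 1·3 + 2·6 + 4·8 + 4·6 = 71.
3×S, 4×R, and 4×Z: price 75 ≤ 81, reach 3·6 + 4·8 + 4·6 = 74.
Best is 74.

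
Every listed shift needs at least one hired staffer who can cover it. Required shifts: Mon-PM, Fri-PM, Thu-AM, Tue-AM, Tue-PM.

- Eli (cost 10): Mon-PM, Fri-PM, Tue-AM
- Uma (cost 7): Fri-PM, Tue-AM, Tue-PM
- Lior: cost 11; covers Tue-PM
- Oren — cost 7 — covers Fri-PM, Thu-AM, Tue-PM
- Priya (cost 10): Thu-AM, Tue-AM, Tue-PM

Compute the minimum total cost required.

This is a weighted set-cover instance.
The greedy cost-per-new-shift heuristic would pick Uma, Oren, and Eli for 24, but a cheaper cover exists.
Choose Eli and Oren: together they cover Mon-PM, Fri-PM, Thu-AM, Tue-AM, Tue-PM — every shift.
Total cost: 10 + 7 = 17.
No cover costs less than 17.

17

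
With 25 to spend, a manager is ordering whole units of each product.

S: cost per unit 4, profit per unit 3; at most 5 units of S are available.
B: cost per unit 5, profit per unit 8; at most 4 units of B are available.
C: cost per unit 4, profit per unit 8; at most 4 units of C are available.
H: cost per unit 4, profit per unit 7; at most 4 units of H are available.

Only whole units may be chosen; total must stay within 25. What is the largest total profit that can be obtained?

This is a bounded integer knapsack.
Take 1×B, 4×C, and 1×H: cost 25 ≤ 25, profit 1·8 + 4·8 + 1·7 = 47.
C has the best ratio (8/4) and is taken to its limit of 4; remaining capacity is filled optimally with the others.

47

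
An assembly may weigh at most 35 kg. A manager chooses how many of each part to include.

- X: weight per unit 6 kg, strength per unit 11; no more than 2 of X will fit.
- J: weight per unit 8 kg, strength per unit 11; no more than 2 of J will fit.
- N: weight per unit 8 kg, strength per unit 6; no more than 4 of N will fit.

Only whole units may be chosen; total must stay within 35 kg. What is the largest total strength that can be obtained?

44

This is a bounded integer knapsack.
Take 2×X and 2×J: weight 28 ≤ 35, strength 2·11 + 2·11 = 44.
X has the best ratio (11/6) and is taken to its limit of 2; remaining capacity is filled optimally with the others.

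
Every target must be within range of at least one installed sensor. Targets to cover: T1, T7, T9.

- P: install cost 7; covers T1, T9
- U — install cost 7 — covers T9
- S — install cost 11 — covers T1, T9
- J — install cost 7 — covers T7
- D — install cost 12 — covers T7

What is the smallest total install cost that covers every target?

This is an integer covering problem.
Choose P and J: together they cover T1, T7, T9 — every target.
Total install cost: 7 + 7 = 14.
No cover costs less than 14.

14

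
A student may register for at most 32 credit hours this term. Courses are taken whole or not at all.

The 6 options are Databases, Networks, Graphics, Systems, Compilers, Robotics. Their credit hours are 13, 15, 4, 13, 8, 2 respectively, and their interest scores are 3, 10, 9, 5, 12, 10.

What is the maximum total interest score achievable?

Treat it as a binary knapsack problem.
Allowing fractional choices, the relaxed optimum would be about 42.2, but courses are indivisible.
Graphics + Systems + Compilers + Robotics: credit hours 4 + 13 + 8 + 2 = 27 ≤ 32, interest score 9 + 5 + 12 + 10 = 36.
Networks + Graphics + Compilers + Robotics: credit hours 15 + 4 + 8 + 2 = 29 ≤ 32, interest score 10 + 9 + 12 + 10 = 41.
Best is Networks, Graphics, Compilers, and Robotics with total interest score 41.

41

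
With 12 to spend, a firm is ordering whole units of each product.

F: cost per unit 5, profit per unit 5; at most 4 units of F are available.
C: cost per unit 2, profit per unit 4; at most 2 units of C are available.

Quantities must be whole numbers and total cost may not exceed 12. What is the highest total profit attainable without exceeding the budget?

14

This is a bounded integer knapsack.
C has the best ratio (4/2); taking only C gives at most 2×4 = 8 (stopped by the supply cap of 2).
Mixing does better — 2×F and 1×C: cost 12 ≤ 12, profit 2·5 + 1·4 = 14.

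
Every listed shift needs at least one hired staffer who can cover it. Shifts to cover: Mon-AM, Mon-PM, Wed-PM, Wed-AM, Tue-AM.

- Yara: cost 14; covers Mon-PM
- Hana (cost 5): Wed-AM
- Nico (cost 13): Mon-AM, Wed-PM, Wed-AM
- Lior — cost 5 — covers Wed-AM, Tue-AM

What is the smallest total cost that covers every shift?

32

Choose Yara, Nico, and Lior: together they cover Mon-AM, Mon-PM, Wed-PM, Wed-AM, Tue-AM — every shift.
Total cost: 14 + 13 + 5 = 32.
No cover costs less than 32.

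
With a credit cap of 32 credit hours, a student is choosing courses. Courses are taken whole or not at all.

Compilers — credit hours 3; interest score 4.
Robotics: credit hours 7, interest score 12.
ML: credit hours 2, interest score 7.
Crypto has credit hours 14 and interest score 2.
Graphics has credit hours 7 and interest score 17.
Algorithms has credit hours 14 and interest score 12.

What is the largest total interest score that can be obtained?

Allowing fractional choices, the relaxed optimum would be about 51.1, but courses are indivisible.
Robotics + ML + Graphics + Algorithms: credit hours 7 + 2 + 7 + 14 = 30 ≤ 32, interest score 12 + 7 + 17 + 12 = 48.
Compilers + Robotics + Graphics + Algorithms: credit hours 3 + 7 + 7 + 14 = 31 ≤ 32, interest score 4 + 12 + 17 + 12 = 45.
Robotics + Graphics + Algorithms: credit hours 7 + 7 + 14 = 28 ≤ 32, interest score 12 + 17 + 12 = 41.
Best is Robotics, ML, Graphics, and Algorithms with total interest score 48.

48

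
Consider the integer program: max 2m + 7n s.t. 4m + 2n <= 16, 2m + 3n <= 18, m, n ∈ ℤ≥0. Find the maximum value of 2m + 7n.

(m,n)=(0,6) is feasible, giving 42.
(m,n)=(1,5) is feasible, giving 37.
(m,n)=(0,5) is feasible, giving 35.
Maximum is 42 at (m,n)=(0,6).

42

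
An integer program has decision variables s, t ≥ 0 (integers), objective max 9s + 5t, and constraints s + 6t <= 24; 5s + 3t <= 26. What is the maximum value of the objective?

46

Relaxing integrality, the LP optimum is 46.80 at (s,t) = (5.2, 0), which is not an integer point.
(s,t)=(4,2): 1·4+6·2=16≤24, 5·4+3·2=26≤26, objective 46.
(s,t)=(5,0): 1·5+6·0=5≤24, 5·5+3·0=25≤26, objective 45.
(s,t)=(3,3): 1·3+6·3=21≤24, 5·3+3·3=24≤26, objective 42.
No feasible integer point exceeds 46.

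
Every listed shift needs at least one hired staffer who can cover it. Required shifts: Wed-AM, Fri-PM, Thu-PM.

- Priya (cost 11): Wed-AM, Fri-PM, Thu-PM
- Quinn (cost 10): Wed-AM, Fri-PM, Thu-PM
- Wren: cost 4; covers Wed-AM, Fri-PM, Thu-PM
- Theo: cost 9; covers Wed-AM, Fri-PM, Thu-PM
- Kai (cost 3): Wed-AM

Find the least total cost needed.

Wren alone covers Wed-AM, Fri-PM, Thu-PM — every shift.
Total cost: 4.

4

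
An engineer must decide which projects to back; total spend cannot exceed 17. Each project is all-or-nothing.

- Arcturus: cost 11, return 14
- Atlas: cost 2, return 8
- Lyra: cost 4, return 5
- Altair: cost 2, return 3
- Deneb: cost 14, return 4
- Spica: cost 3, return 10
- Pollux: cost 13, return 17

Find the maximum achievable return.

This is a 0-1 knapsack instance.
Allowing fractional choices, the relaxed optimum would be about 34.1, but projects are indivisible.
Atlas + Altair + Pollux: cost 2 + 2 + 13 = 17 ≤ 17, return 8 + 3 + 17 = 28.
Arcturus + Atlas + Spica: cost 11 + 2 + 3 = 16 ≤ 17, return 14 + 8 + 10 = 32.
Best is Arcturus, Atlas, and Spica with total return 32.

32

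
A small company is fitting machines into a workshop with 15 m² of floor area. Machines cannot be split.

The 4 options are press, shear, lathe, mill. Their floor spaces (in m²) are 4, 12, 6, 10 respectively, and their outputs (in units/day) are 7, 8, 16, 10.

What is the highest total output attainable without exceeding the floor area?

Allowing fractional choices, the relaxed optimum would be about 28.0, but machines are indivisible.
press + mill: floor space 4 + 10 = 14 ≤ 15, output 7 + 10 = 17.
lathe: floor space 6 ≤ 15, output 16.
press + lathe: floor space 4 + 6 = 10 ≤ 15, output 7 + 16 = 23.
Best is press and lathe with total output 23.

23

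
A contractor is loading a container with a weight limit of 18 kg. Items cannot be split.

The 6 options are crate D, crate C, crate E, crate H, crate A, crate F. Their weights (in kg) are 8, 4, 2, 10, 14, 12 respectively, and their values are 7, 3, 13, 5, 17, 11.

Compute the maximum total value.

30

Take crate E and crate A: weight 2 + 14 = 16 ≤ 18, value 13 + 17 = 30.
No other feasible combination does better.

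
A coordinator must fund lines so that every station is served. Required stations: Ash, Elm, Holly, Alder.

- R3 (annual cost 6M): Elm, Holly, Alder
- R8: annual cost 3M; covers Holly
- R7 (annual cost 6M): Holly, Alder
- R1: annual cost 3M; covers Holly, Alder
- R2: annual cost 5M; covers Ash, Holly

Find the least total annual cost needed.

The greedy cost-per-new-station heuristic would pick R1, R2, and R3 for 14, but a cheaper cover exists.
Choose R3 and R2: together they cover Ash, Elm, Holly, Alder — every station.
Total annual cost: 6 + 5 = 11.
No cover costs less than 11.

11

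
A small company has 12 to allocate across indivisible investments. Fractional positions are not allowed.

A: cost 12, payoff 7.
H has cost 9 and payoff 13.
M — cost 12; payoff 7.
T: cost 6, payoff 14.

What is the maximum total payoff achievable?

14

Allowing fractional choices, the relaxed optimum would be about 22.7, but investments are indivisible.
T: cost 6 ≤ 12, payoff 14.
A: cost 12 ≤ 12, payoff 7.
H: cost 9 ≤ 12, payoff 13.
Best is T with total payoff 14.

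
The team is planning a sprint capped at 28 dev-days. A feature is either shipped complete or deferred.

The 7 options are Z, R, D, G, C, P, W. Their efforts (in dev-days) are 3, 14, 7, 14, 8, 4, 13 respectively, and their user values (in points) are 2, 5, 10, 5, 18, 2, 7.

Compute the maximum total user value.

Allowing fractional choices, the relaxed optimum would be about 35.4, but features are indivisible.
Z + D + C + P: effort 3 + 7 + 8 + 4 = 22 ≤ 28, user value 2 + 10 + 18 + 2 = 32.
Z + D + C: effort 3 + 7 + 8 = 18 ≤ 28, user value 2 + 10 + 18 = 30.
D + C + W: effort 7 + 8 + 13 = 28 ≤ 28, user value 10 + 18 + 7 = 35.
Best is D, C, and W with total user value 35.

35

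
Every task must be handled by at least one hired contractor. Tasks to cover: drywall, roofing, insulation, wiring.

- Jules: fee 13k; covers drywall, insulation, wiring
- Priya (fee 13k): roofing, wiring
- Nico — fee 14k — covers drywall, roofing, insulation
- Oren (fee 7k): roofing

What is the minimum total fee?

Choose Jules and Oren: together they cover drywall, roofing, insulation, wiring — every task.
Total fee: 13 + 7 = 20.
No cover costs less than 20.

20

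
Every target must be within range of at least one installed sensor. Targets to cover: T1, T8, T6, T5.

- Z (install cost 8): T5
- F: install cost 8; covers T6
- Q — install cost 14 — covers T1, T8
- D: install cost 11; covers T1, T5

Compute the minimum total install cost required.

30

This is a weighted set-cover instance.
The greedy cost-per-new-target heuristic would pick D, F, and Q for 33, but a cheaper cover exists.
Choose Z, F, and Q: together they cover T1, T8, T6, T5 — every target.
Total install cost: 8 + 8 + 14 = 30.
No cover costs less than 30.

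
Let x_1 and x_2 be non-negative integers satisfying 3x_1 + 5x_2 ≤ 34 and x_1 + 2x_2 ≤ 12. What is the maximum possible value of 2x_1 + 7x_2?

(x_1,x_2)=(0,6): 3·0+5·6=30≤34, 1·0+2·6=12≤12, objective 42.
(x_1,x_2)=(1,5): 3·1+5·5=28≤34, 1·1+2·5=11≤12, objective 37.
Maximum is 42 at (x_1,x_2)=(0,6).

42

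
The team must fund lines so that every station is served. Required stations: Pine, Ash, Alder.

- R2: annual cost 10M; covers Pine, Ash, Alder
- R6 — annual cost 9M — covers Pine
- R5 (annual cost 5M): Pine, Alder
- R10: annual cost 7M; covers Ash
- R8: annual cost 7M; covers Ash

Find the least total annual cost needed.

The greedy cost-per-new-station heuristic would pick R5 and R10 for 12, but a cheaper cover exists.
R2 alone covers Pine, Ash, Alder — every station.
Total annual cost: 10.
No cover costs less than 10.

10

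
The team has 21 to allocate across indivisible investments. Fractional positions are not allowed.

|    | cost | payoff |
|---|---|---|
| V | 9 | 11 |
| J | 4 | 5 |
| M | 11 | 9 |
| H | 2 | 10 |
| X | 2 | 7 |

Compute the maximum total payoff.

33

Allowing fractional choices, the relaxed optimum would be about 36.3, but investments are indivisible.
V + J + H + X: cost 9 + 4 + 2 + 2 = 17 ≤ 21, payoff 11 + 5 + 10 + 7 = 33.
J + M + H + X: cost 4 + 11 + 2 + 2 = 19 ≤ 21, payoff 5 + 9 + 10 + 7 = 31.
Best is V, J, H, and X with total payoff 33.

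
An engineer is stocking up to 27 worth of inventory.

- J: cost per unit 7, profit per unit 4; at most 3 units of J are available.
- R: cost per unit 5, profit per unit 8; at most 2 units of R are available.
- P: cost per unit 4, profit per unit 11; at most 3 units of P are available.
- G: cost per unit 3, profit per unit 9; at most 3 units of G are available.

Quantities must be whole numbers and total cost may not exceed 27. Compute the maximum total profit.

G has the best ratio (9/3); taking only G gives at most 3×9 = 27 (stopped by the supply cap of 3).
Mixing does better — 1×R, 3×P, and 3×G: cost 26 ≤ 27, profit 1·8 + 3·11 + 3·9 = 68.

68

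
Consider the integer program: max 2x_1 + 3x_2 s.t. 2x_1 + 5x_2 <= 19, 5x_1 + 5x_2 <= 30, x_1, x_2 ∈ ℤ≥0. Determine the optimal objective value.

14

Relaxing integrality, the LP optimum is 14.33 at (x_1,x_2) = (3.67, 2.33), which is not an integer point.
(x_1,x_2)=(4,2): 2·4+5·2=18≤19, 5·4+5·2=30≤30, objective 14.
(x_1,x_2)=(5,1): 2·5+5·1=15≤19, 5·5+5·1=30≤30, objective 13.
The best lattice point is (4,2), giving 14.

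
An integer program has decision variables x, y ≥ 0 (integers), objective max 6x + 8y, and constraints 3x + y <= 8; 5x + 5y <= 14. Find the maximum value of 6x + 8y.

16

Relaxing integrality, the LP optimum is 22.40 at (x,y) = (0, 2.8), which is not an integer point.
(x,y)=(0,2): 3·0+1·2=2≤8, 5·0+5·2=10≤14, objective 16.
(x,y)=(1,1): 3·1+1·1=4≤8, 5·1+5·1=10≤14, objective 14.
(x,y)=(0,1): 3·0+1·1=1≤8, 5·0+5·1=5≤14, objective 8.
No feasible integer point exceeds 16.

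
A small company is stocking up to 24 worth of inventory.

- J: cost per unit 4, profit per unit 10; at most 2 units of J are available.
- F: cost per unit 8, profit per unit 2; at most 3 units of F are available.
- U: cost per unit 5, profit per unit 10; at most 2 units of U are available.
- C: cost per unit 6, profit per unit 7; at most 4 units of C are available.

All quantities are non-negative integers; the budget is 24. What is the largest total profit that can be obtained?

47

J has the best ratio (10/4); taking only J gives at most 2×10 = 20 (stopped by the supply cap of 2).
Mixing does better — 2×J, 2×U, and 1×C: cost 24 ≤ 24, profit 2·10 + 2·10 + 1·7 = 47.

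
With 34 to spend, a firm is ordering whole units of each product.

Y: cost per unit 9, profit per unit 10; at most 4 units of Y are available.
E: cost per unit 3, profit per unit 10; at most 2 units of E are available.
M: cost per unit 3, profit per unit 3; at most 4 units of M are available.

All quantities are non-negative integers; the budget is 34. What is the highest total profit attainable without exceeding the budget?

50

E has the best ratio (10/3); taking only E gives at most 2×10 = 20 (stopped by the supply cap of 2).
Mixing does better — 3×Y and 2×E: cost 33 ≤ 34, profit 3·10 + 2·10 = 50.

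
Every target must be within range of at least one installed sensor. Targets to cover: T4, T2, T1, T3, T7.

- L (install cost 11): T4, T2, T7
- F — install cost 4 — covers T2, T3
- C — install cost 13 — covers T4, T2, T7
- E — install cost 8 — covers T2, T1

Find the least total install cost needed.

Choose L, F, and E: together they cover T4, T2, T1, T3, T7 — every target.
Total install cost: 11 + 4 + 8 = 23.
No cover costs less than 23.

23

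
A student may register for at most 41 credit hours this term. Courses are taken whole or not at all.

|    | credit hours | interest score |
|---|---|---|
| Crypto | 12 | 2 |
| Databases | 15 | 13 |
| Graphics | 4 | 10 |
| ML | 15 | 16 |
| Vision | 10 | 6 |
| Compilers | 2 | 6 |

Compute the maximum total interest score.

45

Databases + Graphics + ML: credit hours 15 + 4 + 15 = 34 ≤ 41, interest score 13 + 10 + 16 = 39.
Graphics + ML + Vision + Compilers: credit hours 4 + 15 + 10 + 2 = 31 ≤ 41, interest score 10 + 16 + 6 + 6 = 38.
Databases + Graphics + ML + Compilers: credit hours 15 + 4 + 15 + 2 = 36 ≤ 41, interest score 13 + 10 + 16 + 6 = 45.
Best is Databases, Graphics, ML, and Compilers with total interest score 45.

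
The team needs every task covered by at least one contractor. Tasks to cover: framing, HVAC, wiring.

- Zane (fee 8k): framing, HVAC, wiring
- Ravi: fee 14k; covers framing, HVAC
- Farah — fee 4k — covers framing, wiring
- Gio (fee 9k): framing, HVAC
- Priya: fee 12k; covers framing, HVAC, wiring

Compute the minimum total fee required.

8

Zane alone covers framing, HVAC, wiring — every task.
Total fee: 8.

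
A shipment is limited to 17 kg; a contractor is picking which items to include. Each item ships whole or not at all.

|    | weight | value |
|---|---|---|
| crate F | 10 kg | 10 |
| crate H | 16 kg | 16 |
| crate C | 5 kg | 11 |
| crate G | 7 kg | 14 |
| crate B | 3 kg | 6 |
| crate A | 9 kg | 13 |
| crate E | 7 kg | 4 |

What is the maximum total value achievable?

This is a 0-1 knapsack instance.
Allowing fractional choices, the relaxed optimum would be about 33.9, but items are indivisible.
crate C + crate G + crate B: weight 5 + 7 + 3 = 15 ≤ 17, value 11 + 14 + 6 = 31.
crate G + crate A: weight 7 + 9 = 16 ≤ 17, value 14 + 13 = 27.
crate C + crate B + crate A: weight 5 + 3 + 9 = 17 ≤ 17, value 11 + 6 + 13 = 30.
Best is crate C, crate G, and crate B with total value 31.

31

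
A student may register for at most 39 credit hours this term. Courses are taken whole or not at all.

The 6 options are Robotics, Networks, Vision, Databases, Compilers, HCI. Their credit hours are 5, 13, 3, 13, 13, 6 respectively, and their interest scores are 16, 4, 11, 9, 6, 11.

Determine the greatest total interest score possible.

47

Take Robotics, Vision, Databases, and HCI: credit hours 5 + 3 + 13 + 6 = 27 ≤ 39, interest score 16 + 11 + 9 + 11 = 47.
No other feasible combination does better.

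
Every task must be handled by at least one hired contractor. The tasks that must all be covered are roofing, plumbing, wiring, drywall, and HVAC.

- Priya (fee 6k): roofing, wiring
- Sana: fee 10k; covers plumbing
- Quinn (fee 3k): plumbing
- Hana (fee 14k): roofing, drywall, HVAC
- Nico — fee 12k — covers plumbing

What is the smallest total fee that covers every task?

23

Choose Priya, Quinn, and Hana: together they cover roofing, plumbing, wiring, drywall, HVAC — every task.
Total fee: 6 + 3 + 14 = 23.
No cover costs less than 23.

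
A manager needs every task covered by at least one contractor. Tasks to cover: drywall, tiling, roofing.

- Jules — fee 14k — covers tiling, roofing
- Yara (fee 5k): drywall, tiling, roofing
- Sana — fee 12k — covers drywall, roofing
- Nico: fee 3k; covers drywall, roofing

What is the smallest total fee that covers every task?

The greedy cost-per-new-task heuristic would pick Nico and Yara for 8, but a cheaper cover exists.
Yara alone covers drywall, tiling, roofing — every task.
Total fee: 5.
No cover costs less than 5.

5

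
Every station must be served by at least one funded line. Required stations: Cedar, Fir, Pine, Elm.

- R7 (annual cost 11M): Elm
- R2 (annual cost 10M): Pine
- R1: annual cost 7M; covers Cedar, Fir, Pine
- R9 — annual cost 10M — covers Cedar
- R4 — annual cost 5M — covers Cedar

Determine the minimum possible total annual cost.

18

Choose R7 and R1: together they cover Cedar, Fir, Pine, Elm — every station.
Total annual cost: 11 + 7 = 18.
No cover costs less than 18.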